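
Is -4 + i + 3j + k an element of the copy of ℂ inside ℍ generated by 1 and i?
No. The quaternion -4 + i + 3j + k has j-coefficient y = 3 and k-coefficient z = 1, not both zero, so it does not lie in the complex subalgebra spanned by 1 and i.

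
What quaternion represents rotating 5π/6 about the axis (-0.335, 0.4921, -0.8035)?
0.2588 - 0.3236i + 0.4753j - 0.7761k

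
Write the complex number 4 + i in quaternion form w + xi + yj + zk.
4 + i + 0j + 0k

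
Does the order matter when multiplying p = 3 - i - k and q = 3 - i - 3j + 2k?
Yes: pq = 10 - 9i - 6j + 6k ≠ 10 - 3i - 12j = qp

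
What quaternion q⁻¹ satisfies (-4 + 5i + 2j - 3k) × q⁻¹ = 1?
-0.0741 - 0.0926i - 0.037j + 0.0556k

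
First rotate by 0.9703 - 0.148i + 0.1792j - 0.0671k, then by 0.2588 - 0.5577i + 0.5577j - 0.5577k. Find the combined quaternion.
0.0312 - 0.5169i + 0.6326j - 0.5759k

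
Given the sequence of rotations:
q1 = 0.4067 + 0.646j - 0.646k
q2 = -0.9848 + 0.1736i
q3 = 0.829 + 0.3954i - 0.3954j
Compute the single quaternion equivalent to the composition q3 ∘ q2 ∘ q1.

q2 · q1 = -0.4005 + 0.0706i - 0.524j + 0.7483k
q3 · q2 · q1 = -0.5671 - 0.3957i - 0.5719j + 0.4411k
-0.5671 - 0.3957i - 0.5719j + 0.4411k


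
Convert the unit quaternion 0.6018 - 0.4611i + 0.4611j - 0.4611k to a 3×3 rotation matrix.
[[0.1495, 0.1298, 0.9802], [-0.9802, 0.1495, 0.1298], [-0.1298, -0.9802, 0.1495]]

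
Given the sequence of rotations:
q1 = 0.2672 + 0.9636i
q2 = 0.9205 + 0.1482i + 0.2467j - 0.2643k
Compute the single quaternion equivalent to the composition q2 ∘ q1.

q2 · q1 = 0.1032 + 0.9266i - 0.1888j - 0.3083k
0.1032 + 0.9266i - 0.1888j - 0.3083k


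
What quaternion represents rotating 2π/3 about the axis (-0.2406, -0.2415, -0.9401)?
0.5 - 0.2084i - 0.2091j - 0.8142k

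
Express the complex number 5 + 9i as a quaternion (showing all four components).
5 + 9i + 0j + 0k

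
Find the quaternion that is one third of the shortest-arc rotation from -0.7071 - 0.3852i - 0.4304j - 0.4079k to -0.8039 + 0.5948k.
-0.8911 - 0.2995i - 0.3347j - 0.0647k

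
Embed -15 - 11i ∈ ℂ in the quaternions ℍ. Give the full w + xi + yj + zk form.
-15 - 11i + 0j + 0k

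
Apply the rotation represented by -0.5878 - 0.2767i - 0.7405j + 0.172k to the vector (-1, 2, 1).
(2.155, 0.788, 0.857)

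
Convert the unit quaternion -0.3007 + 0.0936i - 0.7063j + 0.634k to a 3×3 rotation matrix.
[[-0.8016, 0.2491, 0.5435], [-0.5135, 0.1786, -0.8393], [-0.3061, -0.9519, -0.0152]]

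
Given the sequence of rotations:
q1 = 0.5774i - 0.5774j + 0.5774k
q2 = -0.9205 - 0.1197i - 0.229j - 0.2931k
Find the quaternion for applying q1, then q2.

q2 · q1 = 0.1061 - 0.833i + 0.4314j - 0.3302k
0.1061 - 0.833i + 0.4314j - 0.3302k


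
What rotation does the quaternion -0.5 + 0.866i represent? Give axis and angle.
axis = (1, 0, 0), θ = 4π/3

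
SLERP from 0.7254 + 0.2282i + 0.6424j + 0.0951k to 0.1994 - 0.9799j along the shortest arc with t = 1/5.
0.5759 + 0.1963i + 0.7894j + 0.0818k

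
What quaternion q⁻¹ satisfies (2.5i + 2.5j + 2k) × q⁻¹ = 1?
-0.1515i - 0.1515j - 0.1212k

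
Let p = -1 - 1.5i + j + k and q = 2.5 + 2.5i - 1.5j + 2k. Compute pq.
0.75 - 2.75i + 9.5j + 0.25k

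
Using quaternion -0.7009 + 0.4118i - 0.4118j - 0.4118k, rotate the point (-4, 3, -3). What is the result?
(-4.75, -2.737, 1.986)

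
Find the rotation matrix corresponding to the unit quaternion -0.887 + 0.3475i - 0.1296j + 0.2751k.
[[0.815, 0.398, 0.4211], [-0.5781, 0.6071, 0.5452], [-0.0387, -0.6878, 0.7249]]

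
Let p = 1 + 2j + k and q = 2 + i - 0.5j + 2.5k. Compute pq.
0.5 + 6.5i + 4.5j + 2.5k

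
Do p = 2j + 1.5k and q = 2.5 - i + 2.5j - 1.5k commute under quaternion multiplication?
No: pq = -2.75 - 6.75i + 3.5j + 5.75k ≠ -2.75 + 6.75i + 6.5j + 1.75k = qp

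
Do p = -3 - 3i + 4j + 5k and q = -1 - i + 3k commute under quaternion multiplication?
No: pq = -15 + 18i - 10k ≠ -15 - 6i - 8j - 18k = qp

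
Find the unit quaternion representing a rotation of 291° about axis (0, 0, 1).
-0.8241 + 0.5664k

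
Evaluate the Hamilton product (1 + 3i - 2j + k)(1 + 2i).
-5 + 5i + 5k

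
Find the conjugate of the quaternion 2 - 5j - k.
2 + 5j + k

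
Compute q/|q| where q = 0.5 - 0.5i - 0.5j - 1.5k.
0.2887 - 0.2887i - 0.2887j - 0.866k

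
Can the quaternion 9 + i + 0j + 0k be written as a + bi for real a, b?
Yes. The quaternion 9 + i has j- and k-coefficients y = z = 0, so it lies in the complex subalgebra spanned by 1 and i.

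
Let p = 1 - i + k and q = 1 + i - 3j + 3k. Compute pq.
-1 + 3i + j + 7k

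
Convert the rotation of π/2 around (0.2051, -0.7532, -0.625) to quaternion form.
0.7071 + 0.145i - 0.5326j - 0.4419k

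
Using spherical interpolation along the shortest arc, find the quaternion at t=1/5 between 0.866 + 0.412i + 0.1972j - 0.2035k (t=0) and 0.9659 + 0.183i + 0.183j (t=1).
0.8937 + 0.3689i + 0.196j - 0.1638k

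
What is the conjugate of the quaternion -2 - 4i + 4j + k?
-2 + 4i - 4j - k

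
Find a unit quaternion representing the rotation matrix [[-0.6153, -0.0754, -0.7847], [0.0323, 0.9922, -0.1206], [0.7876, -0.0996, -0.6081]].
-0.4384 - 0.012i + 0.8966j - 0.0614k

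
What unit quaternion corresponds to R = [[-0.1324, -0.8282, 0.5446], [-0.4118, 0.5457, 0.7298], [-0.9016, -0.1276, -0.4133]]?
0.5 - 0.4287i + 0.7231j + 0.2082k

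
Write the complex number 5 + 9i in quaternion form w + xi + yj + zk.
5 + 9i + 0j + 0k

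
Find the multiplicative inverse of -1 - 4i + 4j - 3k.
-0.0238 + 0.0952i - 0.0952j + 0.0714k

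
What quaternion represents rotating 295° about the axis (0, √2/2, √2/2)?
-0.8434 + 0.3799j + 0.3799k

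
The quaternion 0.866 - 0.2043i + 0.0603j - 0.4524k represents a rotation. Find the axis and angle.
axis = (-0.4086, 0.1206, -0.9047), θ = π/3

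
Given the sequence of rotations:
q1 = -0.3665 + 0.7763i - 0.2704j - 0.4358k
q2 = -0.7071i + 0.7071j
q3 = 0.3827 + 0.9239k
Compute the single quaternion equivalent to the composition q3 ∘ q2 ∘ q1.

q2 · q1 = 0.7401 - 0.049i - 0.5673j - 0.3577k
q3 · q2 · q1 = 0.6137 + 0.5054i - 0.2624j + 0.5469k
0.6137 + 0.5054i - 0.2624j + 0.5469k


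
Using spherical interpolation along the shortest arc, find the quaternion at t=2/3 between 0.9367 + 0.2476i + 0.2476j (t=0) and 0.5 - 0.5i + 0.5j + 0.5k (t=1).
0.7487 - 0.2751i + 0.4731j + 0.3741k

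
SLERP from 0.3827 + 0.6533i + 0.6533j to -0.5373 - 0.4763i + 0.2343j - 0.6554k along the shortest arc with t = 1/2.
0.5571 + 0.684i + 0.2537j + 0.3969k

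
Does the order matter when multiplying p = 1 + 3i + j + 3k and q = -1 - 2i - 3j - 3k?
Yes: pq = 17 + i - j - 13k ≠ 17 - 11i - 7j + k = qp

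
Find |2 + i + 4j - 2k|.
5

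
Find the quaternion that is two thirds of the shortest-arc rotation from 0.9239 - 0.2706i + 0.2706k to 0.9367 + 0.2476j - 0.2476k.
0.9775 - 0.096i + 0.1717j - 0.0757k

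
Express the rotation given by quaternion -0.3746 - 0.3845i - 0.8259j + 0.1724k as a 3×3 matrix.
[[-0.4237, 0.7643, 0.4862], [0.506, 0.6449, -0.5728], [-0.7513, 0.0033, -0.6599]]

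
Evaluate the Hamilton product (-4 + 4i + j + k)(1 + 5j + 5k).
-14 + 4i - 39j + k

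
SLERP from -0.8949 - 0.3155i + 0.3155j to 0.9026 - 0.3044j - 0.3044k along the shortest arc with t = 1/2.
-0.9212 - 0.1617i + 0.3177j + 0.156k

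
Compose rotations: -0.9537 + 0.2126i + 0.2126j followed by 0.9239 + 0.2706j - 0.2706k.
-0.9387 + 0.254i - 0.1192j + 0.2005k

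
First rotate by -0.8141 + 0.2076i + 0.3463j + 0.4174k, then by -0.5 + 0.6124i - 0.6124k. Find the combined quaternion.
0.5355 - 0.3903i - 0.5559j + 0.5019k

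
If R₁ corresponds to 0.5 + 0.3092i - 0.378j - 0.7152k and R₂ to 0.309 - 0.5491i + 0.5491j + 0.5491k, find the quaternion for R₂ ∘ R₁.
0.9246 - 0.3642i - 0.0652j + 0.0913k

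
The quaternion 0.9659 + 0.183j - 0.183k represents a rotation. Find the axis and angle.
axis = (0, √2/2, -√2/2), θ = π/6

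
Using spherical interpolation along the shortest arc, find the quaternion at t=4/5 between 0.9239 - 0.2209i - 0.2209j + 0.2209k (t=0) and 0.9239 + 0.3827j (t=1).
0.9612 - 0.0478i + 0.2676j + 0.0478k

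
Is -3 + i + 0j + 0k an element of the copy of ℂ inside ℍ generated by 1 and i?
Yes. The quaternion -3 + i has j- and k-coefficients y = z = 0, so it lies in the complex subalgebra spanned by 1 and i.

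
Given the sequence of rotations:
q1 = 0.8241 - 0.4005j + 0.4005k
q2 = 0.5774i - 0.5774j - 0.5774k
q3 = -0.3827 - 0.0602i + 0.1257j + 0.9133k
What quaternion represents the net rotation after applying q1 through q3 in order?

q2 · q1 = 0.0133i - 0.7071j - 0.7071k
q3 · q2 · q1 = 0.7355 + 0.5518i + 0.2402j + 0.3115k
0.7355 + 0.5518i + 0.2402j + 0.3115k


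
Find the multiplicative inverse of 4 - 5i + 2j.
0.0889 + 0.1111i - 0.0444j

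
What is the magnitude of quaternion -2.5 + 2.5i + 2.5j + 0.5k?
√19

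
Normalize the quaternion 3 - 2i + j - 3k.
0.6255 - 0.417i + 0.2085j - 0.6255k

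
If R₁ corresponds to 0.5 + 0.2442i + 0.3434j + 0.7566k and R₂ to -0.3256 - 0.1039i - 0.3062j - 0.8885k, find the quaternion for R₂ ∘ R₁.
0.64 - 0.058i - 0.4033j - 0.6515k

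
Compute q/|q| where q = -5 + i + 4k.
-0.7715 + 0.1543i + 0.6172k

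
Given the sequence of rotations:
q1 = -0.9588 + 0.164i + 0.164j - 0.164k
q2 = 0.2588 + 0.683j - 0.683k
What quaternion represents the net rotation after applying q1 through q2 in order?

q2 · q1 = -0.4722 + 0.0424i - 0.7244j + 0.5004k
-0.4722 + 0.0424i - 0.7244j + 0.5004k


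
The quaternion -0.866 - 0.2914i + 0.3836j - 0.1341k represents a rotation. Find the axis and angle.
axis = (-0.5827, 0.7671, -0.2682), θ = 5π/3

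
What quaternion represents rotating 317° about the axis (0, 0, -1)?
-0.9304 - 0.3665k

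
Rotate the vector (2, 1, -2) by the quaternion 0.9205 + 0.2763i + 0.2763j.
(0.83, 2.17, -1.898)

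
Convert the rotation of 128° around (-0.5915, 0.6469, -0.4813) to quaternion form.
0.4384 - 0.5316i + 0.5814j - 0.4326k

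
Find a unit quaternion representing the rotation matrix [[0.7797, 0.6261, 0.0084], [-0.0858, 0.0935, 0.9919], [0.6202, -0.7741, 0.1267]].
0.7071 - 0.6244i - 0.2163j - 0.2517k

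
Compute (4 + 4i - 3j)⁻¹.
0.0976 - 0.0976i + 0.0732j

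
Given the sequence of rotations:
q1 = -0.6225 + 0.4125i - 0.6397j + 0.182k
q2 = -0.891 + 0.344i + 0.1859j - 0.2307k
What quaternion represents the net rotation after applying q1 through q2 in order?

q2 · q1 = 0.5737 - 0.6954i + 0.2965j - 0.3153k
0.5737 - 0.6954i + 0.2965j - 0.3153k


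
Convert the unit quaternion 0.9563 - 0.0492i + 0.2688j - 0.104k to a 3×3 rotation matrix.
[[0.8339, 0.1725, 0.5243], [-0.2254, 0.9735, 0.0382], [-0.5039, -0.15, 0.8507]]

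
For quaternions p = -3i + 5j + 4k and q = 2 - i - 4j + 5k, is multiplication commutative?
No: pq = -3 + 35i + 21j + 25k ≠ -3 - 47i - j - 9k = qp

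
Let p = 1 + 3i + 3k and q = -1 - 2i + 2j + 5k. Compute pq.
-10 - 11i - 19j + 8k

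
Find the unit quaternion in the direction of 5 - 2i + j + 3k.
0.8006 - 0.3203i + 0.1601j + 0.4804k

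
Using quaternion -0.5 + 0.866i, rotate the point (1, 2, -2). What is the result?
(1, -2.732, -0.732)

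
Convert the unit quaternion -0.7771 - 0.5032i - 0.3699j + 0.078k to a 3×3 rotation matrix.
[[0.7142, 0.4935, 0.4964], [0.251, 0.4814, -0.8398], [-0.6534, 0.7244, 0.2199]]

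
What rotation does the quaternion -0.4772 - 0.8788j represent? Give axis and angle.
axis = (0, -1, 0), θ = 237°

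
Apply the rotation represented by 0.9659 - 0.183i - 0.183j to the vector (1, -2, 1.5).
(0.269, -1.269, 2.36)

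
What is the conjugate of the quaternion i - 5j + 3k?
-i + 5j - 3k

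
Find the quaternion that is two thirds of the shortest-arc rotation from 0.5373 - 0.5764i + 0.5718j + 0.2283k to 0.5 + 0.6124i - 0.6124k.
-0.1618 - 0.7472i + 0.2543j + 0.5924k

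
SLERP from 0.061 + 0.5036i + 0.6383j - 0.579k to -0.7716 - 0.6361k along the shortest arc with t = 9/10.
-0.7252 + 0.066i + 0.0836j - 0.6803k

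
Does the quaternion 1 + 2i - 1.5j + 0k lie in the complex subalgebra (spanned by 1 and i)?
No. The quaternion 1 + 2i - 1.5j has j-coefficient y = -1.5 and k-coefficient z = 0, not both zero, so it does not lie in the complex subalgebra spanned by 1 and i.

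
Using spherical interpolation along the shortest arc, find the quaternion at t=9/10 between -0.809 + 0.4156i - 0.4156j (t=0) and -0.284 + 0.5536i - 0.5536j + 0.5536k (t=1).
-0.3515 + 0.5555i - 0.5555j + 0.5091k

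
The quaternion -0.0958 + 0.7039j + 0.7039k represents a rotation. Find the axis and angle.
axis = (0, √2/2, √2/2), θ = 191°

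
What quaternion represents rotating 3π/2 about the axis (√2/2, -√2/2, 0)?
-0.7071 + 0.5i - 0.5j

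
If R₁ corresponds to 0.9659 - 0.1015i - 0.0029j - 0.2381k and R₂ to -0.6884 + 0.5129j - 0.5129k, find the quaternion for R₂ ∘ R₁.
-0.7856 - 0.0537i + 0.5495j - 0.2794k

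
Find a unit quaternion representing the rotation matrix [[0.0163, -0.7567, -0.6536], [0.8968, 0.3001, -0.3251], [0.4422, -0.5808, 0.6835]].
0.7071 - 0.0904i - 0.3874j + 0.5846k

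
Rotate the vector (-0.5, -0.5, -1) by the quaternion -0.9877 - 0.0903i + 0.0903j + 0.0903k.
(-0.37, -0.224, -1.146)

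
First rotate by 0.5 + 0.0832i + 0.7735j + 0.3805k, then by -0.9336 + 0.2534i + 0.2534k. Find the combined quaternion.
-0.5843 - 0.147i - 0.7975j - 0.0325k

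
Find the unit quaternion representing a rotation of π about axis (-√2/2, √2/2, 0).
-0.7071i + 0.7071j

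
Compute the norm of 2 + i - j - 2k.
√10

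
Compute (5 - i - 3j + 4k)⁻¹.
0.098 + 0.0196i + 0.0588j - 0.0784k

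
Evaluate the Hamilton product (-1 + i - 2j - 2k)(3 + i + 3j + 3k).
8 + 2i - 14j - 4k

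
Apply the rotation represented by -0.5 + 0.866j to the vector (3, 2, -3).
(1.098, 2, 4.098)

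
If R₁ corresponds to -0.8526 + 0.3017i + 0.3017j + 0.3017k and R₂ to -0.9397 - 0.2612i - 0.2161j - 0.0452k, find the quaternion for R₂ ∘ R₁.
0.9588 - 0.1124i - 0.0341j - 0.2586k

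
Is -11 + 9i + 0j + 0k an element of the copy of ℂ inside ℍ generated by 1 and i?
Yes. The quaternion -11 + 9i has j- and k-coefficients y = z = 0, so it lies in the complex subalgebra spanned by 1 and i.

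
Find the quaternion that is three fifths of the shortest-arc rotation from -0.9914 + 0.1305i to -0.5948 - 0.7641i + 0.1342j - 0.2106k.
-0.8722 - 0.4586i + 0.0913j - 0.1434k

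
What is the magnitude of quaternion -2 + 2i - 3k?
√17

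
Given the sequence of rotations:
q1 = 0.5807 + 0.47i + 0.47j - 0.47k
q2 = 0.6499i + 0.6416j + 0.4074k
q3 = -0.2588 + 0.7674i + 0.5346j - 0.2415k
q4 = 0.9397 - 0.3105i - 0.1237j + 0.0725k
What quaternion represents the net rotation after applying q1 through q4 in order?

q2 · q1 = -0.4155 - 0.1156i + 0.8695j + 0.2405k
q3 · q2 · q1 = -0.2105 + 0.0496i - 0.6038j + 0.7672k
q4 · q3 · q2 · q1 = -0.3127 + 0.0608i - 0.2995j + 0.8993k
-0.3127 + 0.0608i - 0.2995j + 0.8993k


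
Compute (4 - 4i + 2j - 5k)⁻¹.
0.0656 + 0.0656i - 0.0328j + 0.082k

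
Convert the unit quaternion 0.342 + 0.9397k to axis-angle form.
axis = (0, 0, 1), θ = 140°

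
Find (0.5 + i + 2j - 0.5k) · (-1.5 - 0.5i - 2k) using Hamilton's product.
-1.25 - 5.75i - 0.75j + 0.75k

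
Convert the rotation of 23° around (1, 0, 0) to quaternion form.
0.9799 + 0.1994i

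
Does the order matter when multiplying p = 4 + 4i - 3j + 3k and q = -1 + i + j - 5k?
Yes: pq = 10 + 12i + 30j - 16k ≠ 10 - 12i - 16j - 30k = qp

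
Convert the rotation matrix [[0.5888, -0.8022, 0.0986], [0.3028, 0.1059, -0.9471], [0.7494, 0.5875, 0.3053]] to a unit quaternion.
0.7071 + 0.5426i - 0.2301j + 0.3907k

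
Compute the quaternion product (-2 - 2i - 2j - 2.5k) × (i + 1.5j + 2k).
10 - 2.25i - 1.5j - 5k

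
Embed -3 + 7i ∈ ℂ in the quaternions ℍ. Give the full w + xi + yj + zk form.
-3 + 7i + 0j + 0k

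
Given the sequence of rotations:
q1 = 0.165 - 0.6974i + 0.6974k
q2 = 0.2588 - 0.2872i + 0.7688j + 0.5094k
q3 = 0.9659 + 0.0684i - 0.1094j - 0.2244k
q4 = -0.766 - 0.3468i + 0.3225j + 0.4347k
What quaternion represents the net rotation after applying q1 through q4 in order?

q2 · q1 = -0.5128 + 0.3083i - 0.0281j + 0.8007k
q3 · q2 · q1 = -0.3398 + 0.1688i - 0.095j + 0.9203k
q4 · q3 · q2 · q1 = -0.0506 + 0.3266i + 0.3557j - 0.8742k
-0.0506 + 0.3266i + 0.3557j - 0.8742k


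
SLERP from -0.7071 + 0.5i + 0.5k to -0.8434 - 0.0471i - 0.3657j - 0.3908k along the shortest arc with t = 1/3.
-0.8921 + 0.3637i - 0.1518j + 0.221k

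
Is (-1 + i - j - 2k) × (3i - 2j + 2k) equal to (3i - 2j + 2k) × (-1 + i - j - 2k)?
No: pq = -1 - 9i - 6j - k ≠ -1 + 3i + 10j - 3k = qp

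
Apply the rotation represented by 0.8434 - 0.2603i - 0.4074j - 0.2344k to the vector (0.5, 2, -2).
(2.624, 0.157, -1.157)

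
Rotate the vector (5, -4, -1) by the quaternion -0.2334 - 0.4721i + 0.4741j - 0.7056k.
(0.437, 2.064, 6.128)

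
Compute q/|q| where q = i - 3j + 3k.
0.2294i - 0.6882j + 0.6882k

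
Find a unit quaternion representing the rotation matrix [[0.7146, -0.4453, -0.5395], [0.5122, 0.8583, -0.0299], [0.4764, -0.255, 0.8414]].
0.9239 - 0.0609i - 0.2749j + 0.2591k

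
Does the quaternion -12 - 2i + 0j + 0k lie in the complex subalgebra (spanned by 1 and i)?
Yes. The quaternion -12 - 2i has j- and k-coefficients y = z = 0, so it lies in the complex subalgebra spanned by 1 and i.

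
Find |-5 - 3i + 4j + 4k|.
√66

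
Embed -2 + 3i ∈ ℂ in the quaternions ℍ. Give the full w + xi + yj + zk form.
-2 + 3i + 0j + 0k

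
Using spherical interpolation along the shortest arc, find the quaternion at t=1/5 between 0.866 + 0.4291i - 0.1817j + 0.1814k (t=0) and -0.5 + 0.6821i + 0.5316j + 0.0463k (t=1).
0.9173 + 0.2015i - 0.3085j + 0.151k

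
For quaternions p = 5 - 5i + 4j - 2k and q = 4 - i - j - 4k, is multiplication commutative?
No: pq = 11 - 43i - 7j - 19k ≠ 11 - 7i + 29j - 37k = qp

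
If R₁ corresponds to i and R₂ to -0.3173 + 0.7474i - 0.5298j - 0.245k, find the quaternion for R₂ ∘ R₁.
-0.7474 - 0.3173i - 0.245j + 0.5298k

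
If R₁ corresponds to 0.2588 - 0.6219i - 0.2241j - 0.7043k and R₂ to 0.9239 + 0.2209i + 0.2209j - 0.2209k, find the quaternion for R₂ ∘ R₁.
0.2704 - 0.7225i + 0.1431j - 0.62k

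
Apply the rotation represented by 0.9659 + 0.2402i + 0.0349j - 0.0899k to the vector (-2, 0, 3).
(-1.89, -1.097, 2.868)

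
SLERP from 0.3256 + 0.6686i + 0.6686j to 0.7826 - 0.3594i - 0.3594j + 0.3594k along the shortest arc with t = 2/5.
-0.17 + 0.6839i + 0.6839j - 0.1888k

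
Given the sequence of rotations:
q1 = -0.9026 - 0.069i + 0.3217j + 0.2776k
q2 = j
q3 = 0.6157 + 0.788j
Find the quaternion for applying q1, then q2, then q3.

q2 · q1 = -0.3217 + 0.2776i - 0.9026j + 0.069k
q3 · q2 · q1 = 0.5132 + 0.2253i - 0.8092j - 0.1763k
0.5132 + 0.2253i - 0.8092j - 0.1763k


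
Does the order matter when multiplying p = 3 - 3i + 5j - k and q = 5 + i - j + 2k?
Yes: pq = 25 - 3i + 27j - k ≠ 25 - 21i + 17j + 3k = qp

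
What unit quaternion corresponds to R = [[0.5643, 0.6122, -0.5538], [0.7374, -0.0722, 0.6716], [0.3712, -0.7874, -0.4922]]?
-0.5 + 0.7295i + 0.4625j - 0.0626k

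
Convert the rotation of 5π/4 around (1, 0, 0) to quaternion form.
-0.3827 + 0.9239i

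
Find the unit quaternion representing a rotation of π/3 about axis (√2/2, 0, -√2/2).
0.866 + 0.3536i - 0.3536k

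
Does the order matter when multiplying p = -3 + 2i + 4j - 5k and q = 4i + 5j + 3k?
Yes: pq = -13 + 25i - 41j - 15k ≠ -13 - 49i + 11j - 3k = qp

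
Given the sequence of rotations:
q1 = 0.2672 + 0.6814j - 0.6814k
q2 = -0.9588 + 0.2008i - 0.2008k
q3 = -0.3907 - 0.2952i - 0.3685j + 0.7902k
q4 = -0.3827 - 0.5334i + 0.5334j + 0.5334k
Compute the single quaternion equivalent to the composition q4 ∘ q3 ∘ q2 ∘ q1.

q2 · q1 = -0.393 + 0.1905i - 0.5165j + 0.7365k
q3 · q2 · q1 = -0.5625 + 0.1783i + 0.7146j - 0.3756k
q4 · q3 · q2 · q1 = 0.1296 - 0.3497i - 0.6788j - 0.6326k
0.1296 - 0.3497i - 0.6788j - 0.6326k


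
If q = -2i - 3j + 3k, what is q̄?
2i + 3j - 3k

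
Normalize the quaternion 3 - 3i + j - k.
0.6708 - 0.6708i + 0.2236j - 0.2236k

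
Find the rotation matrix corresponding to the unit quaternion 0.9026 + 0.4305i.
[[1, 0, 0], [0, 0.6293, -0.7771], [0, 0.7771, 0.6293]]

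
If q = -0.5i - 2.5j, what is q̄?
0.5i + 2.5j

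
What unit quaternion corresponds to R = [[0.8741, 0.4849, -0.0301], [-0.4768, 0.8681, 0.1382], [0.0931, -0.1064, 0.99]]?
0.9659 - 0.0633i - 0.0319j - 0.2489k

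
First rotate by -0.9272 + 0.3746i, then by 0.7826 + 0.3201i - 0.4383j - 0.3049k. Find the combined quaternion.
-0.8455 - 0.0036i + 0.2922j + 0.4469k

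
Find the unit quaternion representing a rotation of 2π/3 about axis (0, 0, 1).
0.5 + 0.866k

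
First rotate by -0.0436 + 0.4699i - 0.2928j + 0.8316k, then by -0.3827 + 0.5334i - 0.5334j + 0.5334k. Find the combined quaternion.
-0.8337 - 0.4905i - 0.0576j - 0.247k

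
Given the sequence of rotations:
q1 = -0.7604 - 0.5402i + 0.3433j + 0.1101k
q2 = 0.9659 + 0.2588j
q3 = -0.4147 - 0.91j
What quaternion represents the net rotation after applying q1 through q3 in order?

q2 · q1 = -0.8233 - 0.4933i + 0.1348j + 0.2461k
q3 · q2 · q1 = 0.4641 - 0.0194i + 0.6933j - 0.551k
0.4641 - 0.0194i + 0.6933j - 0.551k


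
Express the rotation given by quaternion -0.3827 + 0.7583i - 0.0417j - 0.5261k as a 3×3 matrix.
[[0.443, -0.4659, -0.766], [0.3394, -0.7036, 0.6243], [-0.8298, -0.5365, -0.1535]]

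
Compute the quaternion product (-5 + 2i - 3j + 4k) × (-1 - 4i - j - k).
14 + 25i - 6j - 13k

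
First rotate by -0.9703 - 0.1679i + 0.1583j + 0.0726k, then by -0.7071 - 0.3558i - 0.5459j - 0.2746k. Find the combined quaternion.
0.7327 + 0.4678i + 0.4897j + 0.0671k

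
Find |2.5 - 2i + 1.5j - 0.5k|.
3.571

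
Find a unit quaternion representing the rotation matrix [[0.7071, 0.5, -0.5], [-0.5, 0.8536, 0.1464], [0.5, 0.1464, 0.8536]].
0.9239 - 0.2706j - 0.2706k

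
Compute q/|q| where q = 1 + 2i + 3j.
0.2673 + 0.5345i + 0.8018j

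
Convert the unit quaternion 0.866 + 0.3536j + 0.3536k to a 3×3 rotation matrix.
[[0.4999, -0.6124, 0.6124], [0.6124, 0.7499, 0.2501], [-0.6124, 0.2501, 0.7499]]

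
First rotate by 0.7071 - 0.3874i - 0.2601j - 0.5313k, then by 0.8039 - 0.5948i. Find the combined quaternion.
0.338 - 0.732i - 0.5251j - 0.2724k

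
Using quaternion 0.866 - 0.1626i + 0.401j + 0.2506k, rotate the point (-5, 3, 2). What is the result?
(-3.231, 1.912, 4.889)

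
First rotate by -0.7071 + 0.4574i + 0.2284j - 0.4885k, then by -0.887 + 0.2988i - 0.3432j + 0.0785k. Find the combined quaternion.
0.6073 - 0.4673i + 0.222j + 0.603k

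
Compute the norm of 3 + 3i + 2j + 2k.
√26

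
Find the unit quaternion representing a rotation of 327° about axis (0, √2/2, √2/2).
-0.9588 + 0.2008j + 0.2008k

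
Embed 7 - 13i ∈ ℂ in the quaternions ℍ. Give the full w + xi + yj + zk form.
7 - 13i + 0j + 0k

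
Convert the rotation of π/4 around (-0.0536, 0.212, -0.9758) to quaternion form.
0.9239 - 0.0205i + 0.0811j - 0.3734k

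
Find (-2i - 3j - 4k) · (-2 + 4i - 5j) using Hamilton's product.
-7 - 16i - 10j + 30k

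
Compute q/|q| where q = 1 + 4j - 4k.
0.1741 + 0.6963j - 0.6963k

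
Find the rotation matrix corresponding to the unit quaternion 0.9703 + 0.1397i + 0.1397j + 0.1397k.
[[0.9219, -0.2321, 0.3101], [0.3101, 0.9219, -0.2321], [-0.2321, 0.3101, 0.9219]]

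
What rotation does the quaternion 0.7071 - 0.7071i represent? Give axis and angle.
axis = (-1, 0, 0), θ = π/2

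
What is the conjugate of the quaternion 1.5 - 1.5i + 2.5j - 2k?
1.5 + 1.5i - 2.5j + 2k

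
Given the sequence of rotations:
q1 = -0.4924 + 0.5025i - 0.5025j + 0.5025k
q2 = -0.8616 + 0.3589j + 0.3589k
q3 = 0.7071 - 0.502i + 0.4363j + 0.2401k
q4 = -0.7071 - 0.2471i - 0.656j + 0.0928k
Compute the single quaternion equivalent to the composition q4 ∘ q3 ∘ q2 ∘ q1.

q2 · q1 = 0.4243 - 0.0723i + 0.4366j - 0.79k
q3 · q2 · q1 = 0.2629 - 0.7136i + 0.0799j - 0.6444k
q4 · q3 · q2 · q1 = -0.25 + 0.8549i - 0.4544j - 0.0078k
-0.25 + 0.8549i - 0.4544j - 0.0078k


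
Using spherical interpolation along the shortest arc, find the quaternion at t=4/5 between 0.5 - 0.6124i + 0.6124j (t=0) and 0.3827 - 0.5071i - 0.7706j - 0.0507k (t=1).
0.5129 - 0.6644i - 0.5415j - 0.0479k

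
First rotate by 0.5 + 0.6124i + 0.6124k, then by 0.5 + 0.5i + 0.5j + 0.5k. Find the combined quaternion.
-0.3624 + 0.8624i + 0.25j + 0.25k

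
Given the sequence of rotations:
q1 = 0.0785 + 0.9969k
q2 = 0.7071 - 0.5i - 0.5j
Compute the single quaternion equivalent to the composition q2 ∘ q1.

q2 · q1 = 0.0555 - 0.5377i + 0.4592j + 0.7049k
0.0555 - 0.5377i + 0.4592j + 0.7049k


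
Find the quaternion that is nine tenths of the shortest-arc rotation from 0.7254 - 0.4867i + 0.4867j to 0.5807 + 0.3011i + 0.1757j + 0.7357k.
0.6429 + 0.2224i + 0.2289j + 0.6963k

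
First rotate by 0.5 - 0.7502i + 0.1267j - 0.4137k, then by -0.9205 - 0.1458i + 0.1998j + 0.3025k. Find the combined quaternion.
-0.4698 + 0.4967i - 0.304j + 0.6635k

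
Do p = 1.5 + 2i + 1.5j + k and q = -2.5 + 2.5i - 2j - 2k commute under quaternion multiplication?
No: pq = -3.75 - 2.25i - 0.25j - 13.25k ≠ -3.75 - 0.25i - 13.25j + 2.25k = qp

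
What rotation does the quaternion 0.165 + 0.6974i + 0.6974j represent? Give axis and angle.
axis = (√2/2, √2/2, 0), θ = 161°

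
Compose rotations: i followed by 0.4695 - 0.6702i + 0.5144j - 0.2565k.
0.6702 + 0.4695i - 0.2565j - 0.5144k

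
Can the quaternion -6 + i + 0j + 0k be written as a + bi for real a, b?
Yes. The quaternion -6 + i has j- and k-coefficients y = z = 0, so it lies in the complex subalgebra spanned by 1 and i.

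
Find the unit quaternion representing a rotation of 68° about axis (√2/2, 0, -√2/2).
0.829 + 0.3954i - 0.3954k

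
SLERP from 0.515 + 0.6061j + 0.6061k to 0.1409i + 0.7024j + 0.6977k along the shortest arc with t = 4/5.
0.1083 + 0.1149i + 0.7002j + 0.6963k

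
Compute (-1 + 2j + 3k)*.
-1 - 2j - 3k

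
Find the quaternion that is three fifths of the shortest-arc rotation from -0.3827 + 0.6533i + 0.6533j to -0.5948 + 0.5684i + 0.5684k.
-0.5662 + 0.6714i + 0.2961j + 0.3753k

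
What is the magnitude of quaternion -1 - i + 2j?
√6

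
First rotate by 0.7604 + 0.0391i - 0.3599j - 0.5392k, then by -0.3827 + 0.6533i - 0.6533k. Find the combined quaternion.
-0.6688 + 0.2467i + 0.4644j - 0.5255k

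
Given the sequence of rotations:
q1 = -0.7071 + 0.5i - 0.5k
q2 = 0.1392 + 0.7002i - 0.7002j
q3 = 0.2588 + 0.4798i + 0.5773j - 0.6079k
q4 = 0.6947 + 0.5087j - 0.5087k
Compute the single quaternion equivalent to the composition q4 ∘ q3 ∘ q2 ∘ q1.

q2 · q1 = -0.4485 - 0.0754i + 0.8452j + 0.2805k
q3 · q2 · q1 = -0.3973 + 0.441i - 0.1289j + 0.7943k
q4 · q3 · q2 · q1 = 0.1936 + 0.6449i - 0.516j + 0.5296k
0.1936 + 0.6449i - 0.516j + 0.5296k


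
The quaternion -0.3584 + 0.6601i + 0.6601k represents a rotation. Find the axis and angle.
axis = (√2/2, 0, √2/2), θ = 222°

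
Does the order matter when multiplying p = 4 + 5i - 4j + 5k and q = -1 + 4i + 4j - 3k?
Yes: pq = 7 + 3i + 55j + 19k ≠ 7 + 19i - 15j - 53k = qp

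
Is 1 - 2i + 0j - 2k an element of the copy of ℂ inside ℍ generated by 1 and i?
No. The quaternion 1 - 2i - 2k has j-coefficient y = 0 and k-coefficient z = -2, not both zero, so it does not lie in the complex subalgebra spanned by 1 and i.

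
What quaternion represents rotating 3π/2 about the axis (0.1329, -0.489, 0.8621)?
-0.7071 + 0.094i - 0.3458j + 0.6096k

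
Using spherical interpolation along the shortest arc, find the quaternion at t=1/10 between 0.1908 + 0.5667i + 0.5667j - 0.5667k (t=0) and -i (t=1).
0.1772 + 0.6437i + 0.5264j - 0.5264k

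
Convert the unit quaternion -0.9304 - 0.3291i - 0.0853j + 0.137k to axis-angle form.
axis = (-0.8979, -0.2327, 0.3738), θ = 317°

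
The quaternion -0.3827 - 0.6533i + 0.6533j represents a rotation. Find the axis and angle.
axis = (-√2/2, √2/2, 0), θ = 5π/4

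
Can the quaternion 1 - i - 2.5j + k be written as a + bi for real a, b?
No. The quaternion 1 - i - 2.5j + k has j-coefficient y = -2.5 and k-coefficient z = 1, not both zero, so it does not lie in the complex subalgebra spanned by 1 and i.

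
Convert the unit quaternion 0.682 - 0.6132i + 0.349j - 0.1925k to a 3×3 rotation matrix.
[[0.6823, -0.1654, 0.7121], [-0.6906, 0.1739, 0.702], [-0.24, -0.9708, 0.0044]]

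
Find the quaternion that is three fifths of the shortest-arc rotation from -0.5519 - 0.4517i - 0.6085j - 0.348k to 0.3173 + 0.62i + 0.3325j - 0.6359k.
-0.485 - 0.6461i - 0.5227j + 0.2723k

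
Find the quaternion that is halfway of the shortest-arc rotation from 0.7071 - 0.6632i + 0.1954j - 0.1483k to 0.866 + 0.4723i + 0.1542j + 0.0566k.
0.9679 - 0.1175i + 0.2151j - 0.0564k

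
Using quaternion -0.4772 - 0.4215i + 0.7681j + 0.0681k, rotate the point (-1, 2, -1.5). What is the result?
(0.21, 2.43, 1.141)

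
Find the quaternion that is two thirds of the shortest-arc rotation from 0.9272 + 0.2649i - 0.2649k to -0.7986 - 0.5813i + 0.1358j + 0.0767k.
0.8582 + 0.4844i - 0.092j - 0.1426k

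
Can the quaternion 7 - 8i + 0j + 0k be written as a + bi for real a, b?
Yes. The quaternion 7 - 8i has j- and k-coefficients y = z = 0, so it lies in the complex subalgebra spanned by 1 and i.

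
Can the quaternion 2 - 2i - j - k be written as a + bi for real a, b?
No. The quaternion 2 - 2i - j - k has j-coefficient y = -1 and k-coefficient z = -1, not both zero, so it does not lie in the complex subalgebra spanned by 1 and i.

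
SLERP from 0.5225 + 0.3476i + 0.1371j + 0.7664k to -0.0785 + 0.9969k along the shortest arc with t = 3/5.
0.177 + 0.1511i + 0.0596j + 0.9707k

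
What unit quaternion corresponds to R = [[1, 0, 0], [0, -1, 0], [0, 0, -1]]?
i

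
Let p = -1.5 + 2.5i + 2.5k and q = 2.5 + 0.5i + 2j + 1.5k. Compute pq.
-8.75 + 0.5i - 5.5j + 9k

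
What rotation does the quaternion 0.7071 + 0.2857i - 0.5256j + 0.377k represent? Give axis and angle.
axis = (0.404, -0.7433, 0.5332), θ = π/2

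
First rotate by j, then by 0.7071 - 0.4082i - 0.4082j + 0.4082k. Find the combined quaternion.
0.4082 - 0.4082i + 0.7071j - 0.4082k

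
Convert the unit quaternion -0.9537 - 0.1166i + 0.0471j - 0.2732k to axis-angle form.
axis = (-0.3877, 0.1566, -0.9084), θ = 325°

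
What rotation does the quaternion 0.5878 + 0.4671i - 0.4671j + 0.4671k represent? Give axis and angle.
axis = (√3/3, -√3/3, √3/3), θ = 108°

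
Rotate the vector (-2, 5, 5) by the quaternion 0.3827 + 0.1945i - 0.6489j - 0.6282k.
(-1.3, 5.474, 4.727)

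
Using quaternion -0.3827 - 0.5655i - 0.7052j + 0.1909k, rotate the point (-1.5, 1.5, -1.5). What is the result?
(1.031, 0.507, 2.33)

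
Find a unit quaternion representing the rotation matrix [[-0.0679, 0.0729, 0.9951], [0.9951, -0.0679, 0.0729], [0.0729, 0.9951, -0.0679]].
0.4462 + 0.5167i + 0.5167j + 0.5167k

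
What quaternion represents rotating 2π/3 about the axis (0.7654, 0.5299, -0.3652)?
0.5 + 0.6629i + 0.4589j - 0.3163k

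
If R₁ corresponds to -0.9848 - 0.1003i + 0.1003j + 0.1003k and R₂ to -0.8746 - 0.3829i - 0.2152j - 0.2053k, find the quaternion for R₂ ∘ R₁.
0.8651 + 0.4638i + 0.1832j + 0.0545k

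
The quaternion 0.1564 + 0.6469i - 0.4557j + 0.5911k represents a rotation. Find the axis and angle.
axis = (0.655, -0.4614, 0.5985), θ = 162°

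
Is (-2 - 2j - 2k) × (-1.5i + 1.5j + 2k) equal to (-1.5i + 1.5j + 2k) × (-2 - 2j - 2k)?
No: pq = 7 + 2i - 7k ≠ 7 + 4i - 6j - k = qp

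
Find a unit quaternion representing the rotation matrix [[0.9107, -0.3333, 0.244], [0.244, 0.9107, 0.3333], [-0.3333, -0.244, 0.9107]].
0.9659 - 0.1494i + 0.1494j + 0.1494k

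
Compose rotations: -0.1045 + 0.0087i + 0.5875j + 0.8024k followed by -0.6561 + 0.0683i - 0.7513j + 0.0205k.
0.4929 - 0.6277i - 0.3616j - 0.4819k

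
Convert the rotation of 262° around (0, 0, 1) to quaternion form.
-0.6561 + 0.7547k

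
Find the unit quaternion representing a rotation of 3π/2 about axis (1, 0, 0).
-0.7071 + 0.7071i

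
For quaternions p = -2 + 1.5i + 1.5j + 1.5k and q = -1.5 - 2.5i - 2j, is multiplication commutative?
No: pq = 9.75 + 5.75i - 2j - 1.5k ≠ 9.75 - 0.25i + 5.5j - 3k = qp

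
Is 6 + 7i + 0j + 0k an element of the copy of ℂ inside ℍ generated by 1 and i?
Yes. The quaternion 6 + 7i has j- and k-coefficients y = z = 0, so it lies in the complex subalgebra spanned by 1 and i.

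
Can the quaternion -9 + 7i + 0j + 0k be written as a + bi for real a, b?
Yes. The quaternion -9 + 7i has j- and k-coefficients y = z = 0, so it lies in the complex subalgebra spanned by 1 and i.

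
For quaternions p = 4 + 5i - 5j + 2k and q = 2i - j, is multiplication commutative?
No: pq = -15 + 10i + 5k ≠ -15 + 6i - 8j - 5k = qp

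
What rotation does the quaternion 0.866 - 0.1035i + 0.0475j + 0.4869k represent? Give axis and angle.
axis = (-0.207, 0.095, 0.9737), θ = π/3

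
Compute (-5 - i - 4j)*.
-5 + i + 4j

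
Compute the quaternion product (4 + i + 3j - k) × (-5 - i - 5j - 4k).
-8 - 26i - 30j - 13k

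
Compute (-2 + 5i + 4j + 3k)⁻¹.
-0.037 - 0.0926i - 0.0741j - 0.0556k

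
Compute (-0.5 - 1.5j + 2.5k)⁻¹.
-0.0571 + 0.1714j - 0.2857k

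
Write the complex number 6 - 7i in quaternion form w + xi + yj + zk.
6 - 7i + 0j + 0k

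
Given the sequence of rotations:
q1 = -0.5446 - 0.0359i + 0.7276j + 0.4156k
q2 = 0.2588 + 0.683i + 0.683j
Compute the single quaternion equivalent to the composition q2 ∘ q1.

q2 · q1 = -0.6134 - 0.0974i - 0.4675j + 0.629k
-0.6134 - 0.0974i - 0.4675j + 0.629k


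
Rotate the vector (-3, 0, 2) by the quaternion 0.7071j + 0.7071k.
(3, 2, 0)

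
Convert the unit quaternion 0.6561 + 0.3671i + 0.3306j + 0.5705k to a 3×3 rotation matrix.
[[0.1305, -0.5059, 0.8527], [0.9913, 0.0795, -0.1045], [-0.015, 0.8589, 0.5119]]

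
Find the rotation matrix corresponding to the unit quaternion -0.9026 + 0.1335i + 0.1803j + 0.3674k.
[[0.665, 0.7114, -0.2274], [-0.6151, 0.6944, 0.3735], [0.4236, -0.1085, 0.8993]]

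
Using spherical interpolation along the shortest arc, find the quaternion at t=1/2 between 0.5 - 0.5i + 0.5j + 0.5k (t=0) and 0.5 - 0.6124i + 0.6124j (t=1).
0.5181 - 0.5764i + 0.5764j + 0.2591k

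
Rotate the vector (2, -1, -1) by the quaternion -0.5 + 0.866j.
(-0.134, -1, 2.232)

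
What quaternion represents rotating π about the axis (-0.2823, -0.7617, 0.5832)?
-0.2823i - 0.7617j + 0.5832k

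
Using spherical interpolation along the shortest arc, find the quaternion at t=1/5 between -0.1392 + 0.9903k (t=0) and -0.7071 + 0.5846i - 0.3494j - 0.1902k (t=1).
0.0777 - 0.1713i + 0.1024j + 0.9768k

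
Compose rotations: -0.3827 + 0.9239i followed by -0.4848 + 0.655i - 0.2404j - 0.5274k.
-0.4196 - 0.6986i - 0.3953j + 0.4239k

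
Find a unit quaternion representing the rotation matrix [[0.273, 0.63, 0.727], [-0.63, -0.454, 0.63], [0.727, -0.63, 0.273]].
0.5225 - 0.6029i - 0.6029k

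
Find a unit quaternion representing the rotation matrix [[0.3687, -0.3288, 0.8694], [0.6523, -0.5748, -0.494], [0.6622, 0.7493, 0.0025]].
0.4462 + 0.6966i + 0.1161j + 0.5497k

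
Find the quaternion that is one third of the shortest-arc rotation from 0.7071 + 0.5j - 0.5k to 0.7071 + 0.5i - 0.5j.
0.8729 + 0.2197i + 0.1779j - 0.3976k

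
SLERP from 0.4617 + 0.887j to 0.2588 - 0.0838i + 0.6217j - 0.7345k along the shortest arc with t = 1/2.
0.3941 - 0.0458i + 0.8253j - 0.4018k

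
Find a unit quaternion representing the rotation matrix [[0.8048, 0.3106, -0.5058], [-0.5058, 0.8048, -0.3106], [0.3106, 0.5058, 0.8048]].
0.9239 + 0.2209i - 0.2209j - 0.2209k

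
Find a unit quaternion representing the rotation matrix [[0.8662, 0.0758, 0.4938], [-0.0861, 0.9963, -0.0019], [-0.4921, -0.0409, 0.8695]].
0.9659 - 0.0101i + 0.2552j - 0.0419k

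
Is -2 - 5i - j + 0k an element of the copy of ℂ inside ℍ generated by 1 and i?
No. The quaternion -2 - 5i - j has j-coefficient y = -1 and k-coefficient z = 0, not both zero, so it does not lie in the complex subalgebra spanned by 1 and i.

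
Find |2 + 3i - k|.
√14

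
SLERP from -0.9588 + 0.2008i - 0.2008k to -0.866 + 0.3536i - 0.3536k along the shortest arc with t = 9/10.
-0.8775 + 0.3391i - 0.3391k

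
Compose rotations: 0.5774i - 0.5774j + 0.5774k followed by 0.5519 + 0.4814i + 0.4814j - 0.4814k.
0.278 + 0.3187i - 0.8746j - 0.2373k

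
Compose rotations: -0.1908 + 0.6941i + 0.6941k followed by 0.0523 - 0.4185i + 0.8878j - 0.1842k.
0.4084 + 0.7324i - 0.0068j - 0.5448k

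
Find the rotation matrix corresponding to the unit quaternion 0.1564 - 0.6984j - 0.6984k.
[[-0.9511, 0.2185, -0.2185], [-0.2185, 0.0245, 0.9755], [0.2185, 0.9755, 0.0245]]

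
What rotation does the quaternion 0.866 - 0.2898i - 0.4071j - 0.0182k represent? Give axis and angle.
axis = (-0.5795, -0.8141, -0.0364), θ = π/3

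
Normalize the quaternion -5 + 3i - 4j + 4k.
-0.6155 + 0.3693i - 0.4924j + 0.4924k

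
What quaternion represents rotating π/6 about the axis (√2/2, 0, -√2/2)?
0.9659 + 0.183i - 0.183k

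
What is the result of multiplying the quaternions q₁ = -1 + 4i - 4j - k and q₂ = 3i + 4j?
4 + i - 7j + 28k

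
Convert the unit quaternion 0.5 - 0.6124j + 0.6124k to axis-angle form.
axis = (0, -√2/2, √2/2), θ = 2π/3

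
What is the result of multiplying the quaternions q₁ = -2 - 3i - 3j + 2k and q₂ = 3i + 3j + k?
16 - 15i + 3j - 2k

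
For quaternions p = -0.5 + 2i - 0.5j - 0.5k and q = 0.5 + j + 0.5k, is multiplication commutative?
No: pq = 0.5 + 1.25i - 1.75j + 1.5k ≠ 0.5 + 0.75i + 0.25j - 2.5k = qp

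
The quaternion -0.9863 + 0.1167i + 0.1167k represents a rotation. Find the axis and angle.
axis = (√2/2, 0, √2/2), θ = 341°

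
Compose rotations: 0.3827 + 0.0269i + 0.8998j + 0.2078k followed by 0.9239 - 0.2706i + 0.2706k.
0.3046 - 0.3222i + 0.8948j + 0.0521k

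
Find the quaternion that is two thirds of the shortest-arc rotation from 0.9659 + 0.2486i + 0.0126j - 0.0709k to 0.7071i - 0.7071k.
0.4292 + 0.6769i + 0.0056j - 0.598k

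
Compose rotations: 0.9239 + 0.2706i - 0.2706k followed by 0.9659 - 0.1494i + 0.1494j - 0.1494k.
0.8924 + 0.0829i + 0.0572j - 0.4398k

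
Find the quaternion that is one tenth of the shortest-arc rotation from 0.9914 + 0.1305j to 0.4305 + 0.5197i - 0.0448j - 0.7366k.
0.9867 + 0.065i + 0.1172j - 0.0921k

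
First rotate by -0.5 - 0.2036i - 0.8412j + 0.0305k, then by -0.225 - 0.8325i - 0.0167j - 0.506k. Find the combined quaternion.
-0.0556 + 0.0359i + 0.326j + 0.943k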